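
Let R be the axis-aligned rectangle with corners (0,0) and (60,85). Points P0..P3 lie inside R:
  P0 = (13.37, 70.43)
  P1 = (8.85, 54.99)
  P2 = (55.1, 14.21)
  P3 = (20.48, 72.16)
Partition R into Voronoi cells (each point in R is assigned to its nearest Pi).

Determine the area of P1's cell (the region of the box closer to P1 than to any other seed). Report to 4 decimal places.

Area of P1's cell: 1484.4912

1. box [0,60]×[0,85]: [(0, 0) (60, 0) (60, 85) (0, 85)]
2. ⊥bis P1·P0 via (11.11,62.71): [(0, 65.9624) (0, 0) (60, 0) (60, 48.3976)]  |A|=3430.8016
3. ⊥bis P1·P2 via (31.975,34.6): [(47.3945, 52.0878) (0, 65.9624) (0, 0) (1.4672, 0)]  |A|=1601.3397
4. ⊥bis P1·P3 via (14.665,63.575): [(41.4977, 45.4) (19.6201, 60.2187) (0, 65.9624) (0, 0) (1.4672, 0)]  |A|=1484.4912
5. canonical 5-gon: [(41.4977, 45.4) (19.6201, 60.2187) (0, 65.9624) (0, 0) (1.4672, 0)]
6. shoelace: 1484.4912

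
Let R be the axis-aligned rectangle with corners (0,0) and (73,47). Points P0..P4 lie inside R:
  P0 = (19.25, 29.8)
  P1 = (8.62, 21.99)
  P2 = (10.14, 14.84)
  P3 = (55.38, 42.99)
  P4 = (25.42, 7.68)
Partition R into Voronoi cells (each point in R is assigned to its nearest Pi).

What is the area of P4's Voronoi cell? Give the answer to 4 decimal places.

Area of P4's cell: 862.9991

1. box [0,73]×[0,47]: [(0, 0) (73, 0) (73, 47) (0, 47)]
2. ⊥bis P4·P0 via (22.335,18.74): [(0, 12.51) (0, 0) (73, 0) (73, 32.8721)]  |A|=1656.4494
3. ⊥bis P4·P1 via (17.02,14.835): [(19.7265, 18.0124) (4.3838, 0) (73, 0) (73, 32.8721)]  |A|=1493.5791
4. ⊥bis P4·P2 via (17.78,11.26): [(21.1272, 18.4031) (12.5037, 0) (73, 0) (73, 32.8721)]  |A|=1409.2452
5. ⊥bis P4·P3 via (40.4,25.335): [(41.7802, 24.1639) (21.1272, 18.4031) (12.5037, 0) (70.2591, 0)]  |A|=862.9991
6. canonical 4-gon: [(41.7802, 24.1639) (21.1272, 18.4031) (12.5037, 0) (70.2591, 0)]
7. shoelace: 862.9991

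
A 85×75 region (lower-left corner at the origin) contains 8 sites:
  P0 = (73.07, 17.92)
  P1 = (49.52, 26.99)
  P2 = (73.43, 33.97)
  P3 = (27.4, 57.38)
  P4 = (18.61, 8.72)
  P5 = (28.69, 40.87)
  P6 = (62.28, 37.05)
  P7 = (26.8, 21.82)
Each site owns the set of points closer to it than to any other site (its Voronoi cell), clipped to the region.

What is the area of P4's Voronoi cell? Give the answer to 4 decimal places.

1. box [0,85]×[0,75]: [(0, 0) (85, 0) (85, 75) (0, 75)]
2. ⊥bis P4·P0 via (45.84,13.32): [(0, 0) (48.0902, 0) (35.4203, 75) (0, 75)]  |A|=3131.643
3. ⊥bis P4·P1 via (34.065,17.855): [(0, 0) (44.6186, 0) (0.2883, 75) (0, 75)]  |A|=1684.006
4. ⊥bis P4·P2 via (46.02,21.345): [(0, 0) (44.6186, 0) (0.2883, 75) (0, 75)]  |A|=1684.006
5. ⊥bis P4·P3 via (23.005,33.05): [(0, 37.2057) (0, 0) (44.6186, 0) (25.3322, 32.6296)]  |A|=1199.1931
6. ⊥bis P4·P5 via (23.65,24.795): [(0, 32.21) (0, 0) (44.6186, 0) (31.399, 22.3655)]  |A|=1004.6381
7. ⊥bis P4·P6 via (40.445,22.885): [(0, 32.21) (0, 0) (44.6186, 0) (31.399, 22.3655)]  |A|=1004.6381
8. ⊥bis P4·P7 via (22.705,15.27): [(0, 29.465) (0, 0) (44.6186, 0) (43.1468, 2.49)]  |A|=691.2089
9. canonical 4-gon: [(0, 29.465) (0, 0) (44.6186, 0) (43.1468, 2.49)]
10. shoelace: 691.2089

Area of P4's cell: 691.2089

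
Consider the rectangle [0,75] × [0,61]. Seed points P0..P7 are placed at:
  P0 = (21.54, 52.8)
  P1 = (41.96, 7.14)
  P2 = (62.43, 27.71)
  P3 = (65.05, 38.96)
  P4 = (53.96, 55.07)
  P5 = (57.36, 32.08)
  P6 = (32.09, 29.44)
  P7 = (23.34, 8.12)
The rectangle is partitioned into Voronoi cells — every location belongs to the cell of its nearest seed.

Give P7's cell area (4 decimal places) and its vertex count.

1. box [0,75]×[0,61]: [(0, 0) (75, 0) (75, 61) (0, 61)]
2. ⊥bis P7·P0 via (22.44,30.46): [(0, 29.556) (0, 0) (75, 0) (75, 32.5775)]  |A|=2330.0036
3. ⊥bis P7·P1 via (32.65,7.63): [(33.8758, 30.9207) (0, 29.556) (0, 0) (32.2484, 0)]  |A|=999.1885
4. ⊥bis P7·P2 via (42.885,17.915): [(33.8758, 30.9207) (0, 29.556) (0, 0) (32.2484, 0)]  |A|=999.1885
5. ⊥bis P7·P3 via (44.195,23.54): [(33.8758, 30.9207) (0, 29.556) (0, 0) (32.2484, 0)]  |A|=999.1885
6. ⊥bis P7·P4 via (38.65,31.595): [(33.8758, 30.9207) (0, 29.556) (0, 0) (32.2484, 0)]  |A|=999.1885
7. ⊥bis P7·P5 via (40.35,20.1): [(33.7961, 29.4057) (32.7607, 30.8758) (0, 29.556) (0, 0) (32.2484, 0)]  |A|=998.3456
8. ⊥bis P7·P6 via (27.715,18.78): [(33.1201, 16.5617) (1.3282, 29.6095) (0, 29.556) (0, 0) (32.2484, 0)]  |A|=766.0079
9. canonical 5-gon: [(33.1201, 16.5617) (1.3282, 29.6095) (0, 29.556) (0, 0) (32.2484, 0)]
10. shoelace: 766.0079

Area of P7's cell: 766.0079 (5 vertices)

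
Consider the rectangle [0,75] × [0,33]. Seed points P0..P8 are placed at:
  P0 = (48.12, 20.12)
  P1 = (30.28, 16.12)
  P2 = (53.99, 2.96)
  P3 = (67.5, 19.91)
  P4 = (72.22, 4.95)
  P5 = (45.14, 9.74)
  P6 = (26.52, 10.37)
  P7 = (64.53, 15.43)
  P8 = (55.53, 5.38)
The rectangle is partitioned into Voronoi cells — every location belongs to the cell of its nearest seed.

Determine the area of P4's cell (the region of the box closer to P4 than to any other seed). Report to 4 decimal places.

1. box [0,75]×[0,33]: [(0, 0) (75, 0) (75, 33) (0, 33)]
2. ⊥bis P4·P0 via (60.17,12.535): [(52.2797, 0) (75, 0) (75, 33) (73.0519, 33)]  |A|=407.0282
3. ⊥bis P4·P1 via (51.25,10.535): [(52.2797, 0) (75, 0) (75, 33) (73.0519, 33)]  |A|=407.0282
4. ⊥bis P4·P2 via (63.105,3.955): [(61.8731, 15.2406) (63.5367, 0) (75, 0) (75, 33) (73.0519, 33)]  |A|=321.2465
5. ⊥bis P4·P3 via (69.86,12.43): [(62.4356, 10.0875) (63.5367, 0) (75, 0) (75, 14.0517)]  |A|=146.0939
6. ⊥bis P4·P5 via (58.68,7.345): [(62.4356, 10.0875) (63.5367, 0) (75, 0) (75, 14.0517)]  |A|=146.0939
7. ⊥bis P4·P6 via (49.37,7.66): [(62.4356, 10.0875) (63.5367, 0) (75, 0) (75, 14.0517)]  |A|=146.0939
8. ⊥bis P4·P7 via (68.375,10.19): [(72.6102, 13.2977) (62.8657, 6.1474) (63.5367, 0) (75, 0) (75, 14.0517)]  |A|=125.3587
9. ⊥bis P4·P8 via (63.875,5.165): [(72.6102, 13.2977) (63.9202, 6.9212) (63.7419, 0) (75, 0) (75, 14.0517)]  |A|=121.1475
10. canonical 5-gon: [(72.6102, 13.2977) (63.9202, 6.9212) (63.7419, 0) (75, 0) (75, 14.0517)]
11. shoelace: 121.1475

Area of P4's cell: 121.1475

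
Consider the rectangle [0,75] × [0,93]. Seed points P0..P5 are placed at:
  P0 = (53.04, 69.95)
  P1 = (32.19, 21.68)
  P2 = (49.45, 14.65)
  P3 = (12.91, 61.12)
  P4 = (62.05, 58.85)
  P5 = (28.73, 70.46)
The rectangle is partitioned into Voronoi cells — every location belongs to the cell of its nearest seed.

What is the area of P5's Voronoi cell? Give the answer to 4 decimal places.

Area of P5's cell: 1039.0168

1. box [0,75]×[0,93]: [(0, 0) (75, 0) (75, 93) (0, 93)]
2. ⊥bis P5·P0 via (40.885,70.205): [(0, 0) (39.4122, 0) (41.3632, 93) (0, 93)]  |A|=3756.0554
3. ⊥bis P5·P1 via (30.46,46.07): [(0, 43.9095) (40.3935, 46.7746) (41.3632, 93) (0, 93)]  |A|=1947.4843
4. ⊥bis P5·P2 via (39.09,42.555): [(0, 43.9095) (40.3935, 46.7746) (41.3632, 93) (0, 93)]  |A|=1947.4843
5. ⊥bis P5·P3 via (20.82,65.79): [(32.382, 46.2063) (40.3935, 46.7746) (41.3632, 93) (4.7554, 93)]  |A|=1041.3961
6. ⊥bis P5·P4 via (45.39,64.655): [(32.382, 46.2063) (39.1285, 46.6849) (40.4725, 50.542) (41.3632, 93) (4.7554, 93)]  |A|=1039.0168
7. canonical 5-gon: [(32.382, 46.2063) (39.1285, 46.6849) (40.4725, 50.542) (41.3632, 93) (4.7554, 93)]
8. shoelace: 1039.0168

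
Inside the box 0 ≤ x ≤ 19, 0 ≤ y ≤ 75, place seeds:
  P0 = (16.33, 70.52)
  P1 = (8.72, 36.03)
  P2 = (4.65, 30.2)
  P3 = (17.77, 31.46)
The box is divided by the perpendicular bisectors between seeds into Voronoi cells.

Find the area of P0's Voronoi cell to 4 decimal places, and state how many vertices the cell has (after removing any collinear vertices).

Area of P0's cell: 400.0935 (4 vertices)

1. box [0,19]×[0,75]: [(0, 0) (19, 0) (19, 75) (0, 75)]
2. ⊥bis P0·P1 via (12.525,53.275): [(0, 56.0386) (19, 51.8463) (19, 75) (0, 75)]  |A|=400.0935
3. ⊥bis P0·P2 via (10.49,50.36): [(0, 56.0386) (19, 51.8463) (19, 75) (0, 75)]  |A|=400.0935
4. ⊥bis P0·P3 via (17.05,50.99): [(0, 56.0386) (19, 51.8463) (19, 75) (0, 75)]  |A|=400.0935
5. canonical 4-gon: [(0, 56.0386) (19, 51.8463) (19, 75) (0, 75)]
6. shoelace: 400.0935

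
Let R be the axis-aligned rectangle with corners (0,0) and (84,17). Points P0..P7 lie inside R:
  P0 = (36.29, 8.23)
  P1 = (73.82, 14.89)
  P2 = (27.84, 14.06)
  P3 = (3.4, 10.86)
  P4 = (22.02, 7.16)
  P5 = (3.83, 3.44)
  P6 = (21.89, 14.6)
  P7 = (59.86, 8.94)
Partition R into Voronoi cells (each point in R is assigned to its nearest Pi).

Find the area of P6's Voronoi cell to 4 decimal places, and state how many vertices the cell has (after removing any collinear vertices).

Area of P6's cell: 76.7038 (4 vertices)

1. box [0,84]×[0,17]: [(0, 0) (84, 0) (84, 17) (0, 17)]
2. ⊥bis P6·P0 via (29.09,11.415): [(0, 0) (24.0404, 0) (31.5606, 17) (0, 17)]  |A|=472.6088
3. ⊥bis P6·P1 via (47.855,14.745): [(0, 0) (24.0404, 0) (31.5606, 17) (0, 17)]  |A|=472.6088
4. ⊥bis P6·P2 via (24.865,14.33): [(0, 0) (23.5645, 0) (25.1073, 17) (0, 17)]  |A|=413.7101
5. ⊥bis P6·P3 via (12.645,12.73): [(15.2199, 0) (23.5645, 0) (25.1073, 17) (11.7813, 17)]  |A|=184.1998
6. ⊥bis P6·P4 via (21.955,10.88): [(13.0507, 10.7244) (24.556, 10.9254) (25.1073, 17) (11.7813, 17)]  |A|=76.7038
7. ⊥bis P6·P5 via (12.86,9.02): [(13.0507, 10.7244) (24.556, 10.9254) (25.1073, 17) (11.7813, 17)]  |A|=76.7038
8. ⊥bis P6·P7 via (40.875,11.77): [(13.0507, 10.7244) (24.556, 10.9254) (25.1073, 17) (11.7813, 17)]  |A|=76.7038
9. canonical 4-gon: [(13.0507, 10.7244) (24.556, 10.9254) (25.1073, 17) (11.7813, 17)]
10. shoelace: 76.7038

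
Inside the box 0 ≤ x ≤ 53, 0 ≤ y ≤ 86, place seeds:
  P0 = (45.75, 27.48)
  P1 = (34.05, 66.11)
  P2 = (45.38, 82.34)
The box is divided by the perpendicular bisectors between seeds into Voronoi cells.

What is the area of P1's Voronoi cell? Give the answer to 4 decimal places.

Area of P1's cell: 1975.6243

1. box [0,53]×[0,86]: [(0, 0) (53, 0) (53, 86) (0, 86)]
2. ⊥bis P1·P0 via (39.9,46.795): [(0, 34.7104) (53, 50.7626) (53, 86) (0, 86)]  |A|=2292.9657
3. ⊥bis P1·P2 via (39.715,74.225): [(0, 34.7104) (53, 50.7626) (53, 64.9509) (22.8475, 86) (0, 86)]  |A|=1975.6243
4. canonical 5-gon: [(0, 34.7104) (53, 50.7626) (53, 64.9509) (22.8475, 86) (0, 86)]
5. shoelace: 1975.6243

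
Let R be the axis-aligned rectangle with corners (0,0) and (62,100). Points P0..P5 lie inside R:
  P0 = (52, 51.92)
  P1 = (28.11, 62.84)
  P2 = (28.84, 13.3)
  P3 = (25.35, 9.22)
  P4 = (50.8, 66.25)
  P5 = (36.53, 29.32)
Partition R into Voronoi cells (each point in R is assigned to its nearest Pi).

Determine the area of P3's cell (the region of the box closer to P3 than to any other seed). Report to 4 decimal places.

1. box [0,62]×[0,100]: [(0, 0) (62, 0) (62, 100) (0, 100)]
2. ⊥bis P3·P0 via (38.675,30.57): [(0, 54.7079) (0, 0) (62, 0) (62, 16.0124)]  |A|=2192.3283
3. ⊥bis P3·P1 via (26.73,36.03): [(30.214, 35.8507) (0, 37.4059) (0, 0) (62, 0) (62, 16.0124)]  |A|=1930.9462
4. ⊥bis P3·P2 via (27.095,11.26): [(0, 34.4369) (0, 0) (40.2586, 0)]  |A|=693.1889
5. ⊥bis P3·P4 via (38.075,37.735): [(0, 34.4369) (0, 0) (40.2586, 0)]  |A|=693.1889
6. ⊥bis P3·P5 via (30.94,19.27): [(0, 34.4369) (0, 0) (40.2586, 0)]  |A|=693.1889
7. canonical 3-gon: [(0, 34.4369) (0, 0) (40.2586, 0)]
8. shoelace: 693.1889

Area of P3's cell: 693.1889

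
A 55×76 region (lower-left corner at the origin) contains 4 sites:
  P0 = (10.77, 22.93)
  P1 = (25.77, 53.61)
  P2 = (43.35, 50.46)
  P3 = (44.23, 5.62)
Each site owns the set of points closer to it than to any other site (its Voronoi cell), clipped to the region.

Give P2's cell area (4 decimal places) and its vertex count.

1. box [0,55]×[0,76]: [(0, 0) (55, 0) (55, 76) (0, 76)]
2. ⊥bis P2·P0 via (27.06,36.695): [(0, 68.7188) (55, 3.6298) (55, 76) (0, 76)]  |A|=2190.4142
3. ⊥bis P2·P1 via (34.56,52.035): [(30.9801, 32.0558) (55, 3.6298) (55, 76) (38.8541, 76)]  |A|=1223.9222
4. ⊥bis P2·P3 via (43.79,28.04): [(30.9801, 32.0558) (34.5271, 27.8582) (55, 28.26) (55, 76) (38.8541, 76)]  |A|=971.7958
5. canonical 5-gon: [(30.9801, 32.0558) (34.5271, 27.8582) (55, 28.26) (55, 76) (38.8541, 76)]
6. shoelace: 971.7958

Area of P2's cell: 971.7958 (5 vertices)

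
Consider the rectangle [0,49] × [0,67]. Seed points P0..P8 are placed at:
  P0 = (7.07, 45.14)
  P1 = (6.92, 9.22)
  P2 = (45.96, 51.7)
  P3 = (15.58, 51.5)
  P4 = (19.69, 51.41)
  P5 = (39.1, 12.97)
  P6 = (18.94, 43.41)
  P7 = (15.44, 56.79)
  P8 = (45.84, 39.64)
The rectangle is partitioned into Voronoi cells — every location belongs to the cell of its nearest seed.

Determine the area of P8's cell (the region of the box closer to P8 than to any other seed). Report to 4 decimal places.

Area of P8's cell: 324.6492

1. box [0,49]×[0,67]: [(0, 0) (49, 0) (49, 67) (0, 67)]
2. ⊥bis P8·P0 via (26.455,42.39): [(20.4415, 0) (49, 0) (49, 67) (29.9462, 67)]  |A|=1595.0124
3. ⊥bis P8·P1 via (26.38,24.43): [(24.287, 27.1078) (45.4746, 0) (49, 0) (49, 67) (29.9462, 67)]  |A|=1255.7163
4. ⊥bis P8·P2 via (45.9,45.67): [(26.9471, 45.8586) (24.287, 27.1078) (45.4746, 0) (49, 0) (49, 45.6392)]  |A|=818.7698
5. ⊥bis P8·P3 via (30.71,45.57): [(30.8081, 45.8202) (24.7483, 30.359) (24.287, 27.1078) (45.4746, 0) (49, 0) (49, 45.6392)]  |A|=788.8057
6. ⊥bis P8·P4 via (32.765,45.525): [(32.8885, 45.7995) (24.4066, 26.9548) (45.4746, 0) (49, 0) (49, 45.6392)]  |A|=761.2117
7. ⊥bis P8·P5 via (42.47,26.305): [(32.8885, 45.7995) (25.9889, 30.4701) (49, 24.6547) (49, 45.6392)]  |A|=365.48
8. ⊥bis P8·P6 via (32.39,41.525): [(32.9889, 45.7985) (30.6747, 29.2859) (49, 24.6547) (49, 45.6392)]  |A|=324.6492
9. ⊥bis P8·P7 via (30.64,48.215): [(32.9889, 45.7985) (30.6747, 29.2859) (49, 24.6547) (49, 45.6392)]  |A|=324.6492
10. canonical 4-gon: [(32.9889, 45.7985) (30.6747, 29.2859) (49, 24.6547) (49, 45.6392)]
11. shoelace: 324.6492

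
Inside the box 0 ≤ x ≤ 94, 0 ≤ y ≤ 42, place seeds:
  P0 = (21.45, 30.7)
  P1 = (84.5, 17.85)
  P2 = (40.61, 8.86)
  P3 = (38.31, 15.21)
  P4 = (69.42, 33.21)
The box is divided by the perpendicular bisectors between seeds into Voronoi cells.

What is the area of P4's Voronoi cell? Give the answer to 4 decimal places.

1. box [0,94]×[0,42]: [(0, 0) (94, 0) (94, 42) (0, 42)]
2. ⊥bis P4·P0 via (45.435,31.955): [(47.107, 0) (94, 0) (94, 42) (44.9094, 42)]  |A|=2015.655
3. ⊥bis P4·P1 via (76.96,25.53): [(47.107, 0) (50.956, 0) (93.7358, 42) (44.9094, 42)]  |A|=1106.1824
4. ⊥bis P4·P2 via (55.015,21.035): [(45.4119, 32.3971) (62.8905, 11.717) (93.7358, 42) (44.9094, 42)]  |A|=818.033
5. ⊥bis P4·P3 via (53.865,24.21): [(45.0424, 39.4584) (57.1931, 18.458) (62.8905, 11.717) (93.7358, 42) (44.9094, 42)]  |A|=779.0125
6. canonical 5-gon: [(45.0424, 39.4584) (57.1931, 18.458) (62.8905, 11.717) (93.7358, 42) (44.9094, 42)]
7. shoelace: 779.0125

Area of P4's cell: 779.0125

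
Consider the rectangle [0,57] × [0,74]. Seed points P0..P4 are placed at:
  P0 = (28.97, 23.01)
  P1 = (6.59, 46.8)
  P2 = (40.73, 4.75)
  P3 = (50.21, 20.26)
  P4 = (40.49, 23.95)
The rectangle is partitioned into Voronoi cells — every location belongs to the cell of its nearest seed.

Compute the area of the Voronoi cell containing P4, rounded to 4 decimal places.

1. box [0,57]×[0,74]: [(0, 0) (57, 0) (57, 74) (0, 74)]
2. ⊥bis P4·P0 via (34.73,23.48): [(36.6459, 0) (57, 0) (57, 74) (30.6077, 74)]  |A|=1729.6164
3. ⊥bis P4·P1 via (23.54,35.375): [(32.6559, 48.8992) (36.6459, 0) (57, 0) (57, 74) (49.5748, 74)]  |A|=1491.5712
4. ⊥bis P4·P2 via (40.61,14.35): [(32.6559, 48.8992) (35.4802, 14.2859) (57, 14.5549) (57, 74) (49.5748, 74)]  |A|=1189.5742
5. ⊥bis P4·P3 via (45.35,22.105): [(32.6559, 48.8992) (35.4802, 14.2859) (42.4145, 14.3726) (57, 52.7928) (57, 74) (49.5748, 74)]  |A|=910.7152
6. canonical 6-gon: [(32.6559, 48.8992) (35.4802, 14.2859) (42.4145, 14.3726) (57, 52.7928) (57, 74) (49.5748, 74)]
7. shoelace: 910.7152

Area of P4's cell: 910.7152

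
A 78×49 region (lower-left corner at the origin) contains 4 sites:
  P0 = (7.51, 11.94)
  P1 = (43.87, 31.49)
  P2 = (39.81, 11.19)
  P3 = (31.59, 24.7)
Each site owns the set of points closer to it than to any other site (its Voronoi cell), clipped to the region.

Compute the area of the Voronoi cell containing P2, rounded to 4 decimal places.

Area of P2's cell: 935.9792

1. box [0,78]×[0,49]: [(0, 0) (78, 0) (78, 49) (0, 49)]
2. ⊥bis P2·P0 via (23.66,11.565): [(23.3915, 0) (78, 0) (78, 49) (24.5292, 49)]  |A|=2647.9429
3. ⊥bis P2·P1 via (41.84,21.34): [(23.97, 24.914) (23.3915, 0) (78, 0) (78, 14.108)]  |A|=1061.3866
4. ⊥bis P2·P3 via (35.7,17.945): [(41.4184, 21.4243) (23.6377, 10.6059) (23.3915, 0) (78, 0) (78, 14.108)]  |A|=935.9792
5. canonical 5-gon: [(41.4184, 21.4243) (23.6377, 10.6059) (23.3915, 0) (78, 0) (78, 14.108)]
6. shoelace: 935.9792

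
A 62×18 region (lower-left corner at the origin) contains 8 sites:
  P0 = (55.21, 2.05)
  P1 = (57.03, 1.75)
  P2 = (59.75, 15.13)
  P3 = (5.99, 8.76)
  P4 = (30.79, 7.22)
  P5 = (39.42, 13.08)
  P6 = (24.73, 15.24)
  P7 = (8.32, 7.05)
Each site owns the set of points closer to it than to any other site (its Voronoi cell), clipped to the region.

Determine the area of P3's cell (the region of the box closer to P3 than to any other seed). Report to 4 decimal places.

Area of P3's cell: 142.4983

1. box [0,62]×[0,18]: [(0, 0) (62, 0) (62, 18) (0, 18)]
2. ⊥bis P3·P0 via (30.6,5.405): [(0, 0) (29.8632, 0) (32.317, 18) (0, 18)]  |A|=559.6217
3. ⊥bis P3·P1 via (31.51,5.255): [(0, 0) (29.8632, 0) (32.317, 18) (0, 18)]  |A|=559.6217
4. ⊥bis P3·P2 via (32.87,11.945): [(0, 0) (29.8632, 0) (32.229, 17.3545) (32.1525, 18) (0, 18)]  |A|=559.5686
5. ⊥bis P3·P4 via (18.39,7.99): [(0, 0) (17.8938, 0) (19.0116, 18) (0, 18)]  |A|=332.1489
6. ⊥bis P3·P5 via (22.705,10.92): [(0, 0) (17.8938, 0) (19.0116, 18) (0, 18)]  |A|=332.1489
7. ⊥bis P3·P6 via (15.36,12): [(0, 0) (17.8938, 0) (18.1398, 3.9609) (13.2853, 18) (0, 18)]  |A|=291.9528
8. ⊥bis P3·P7 via (7.155,7.905): [(0, 0) (1.3535, 0) (13.6947, 16.8159) (13.2853, 18) (0, 18)]  |A|=142.4983
9. canonical 5-gon: [(0, 0) (1.3535, 0) (13.6947, 16.8159) (13.2853, 18) (0, 18)]
10. shoelace: 142.4983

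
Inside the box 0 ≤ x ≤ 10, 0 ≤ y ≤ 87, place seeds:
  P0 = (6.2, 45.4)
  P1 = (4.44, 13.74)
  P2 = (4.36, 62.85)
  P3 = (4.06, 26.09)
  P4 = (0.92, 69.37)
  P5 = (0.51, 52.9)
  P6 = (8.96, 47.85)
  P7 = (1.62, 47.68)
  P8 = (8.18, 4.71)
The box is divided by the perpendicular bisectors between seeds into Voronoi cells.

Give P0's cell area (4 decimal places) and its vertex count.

1. box [0,10]×[0,87]: [(0, 0) (10, 0) (10, 87) (0, 87)]
2. ⊥bis P0·P1 via (5.32,29.57): [(0, 29.8657) (10, 29.3098) (10, 87) (0, 87)]  |A|=574.1221
3. ⊥bis P0·P2 via (5.28,54.125): [(0, 53.5683) (0, 29.8657) (10, 29.3098) (10, 54.6227)]  |A|=245.0769
4. ⊥bis P0·P3 via (5.13,35.745): [(0, 53.5683) (0, 36.3135) (10, 35.2053) (10, 54.6227)]  |A|=183.3607
5. ⊥bis P0·P4 via (3.56,57.385): [(0, 53.5683) (0, 36.3135) (10, 35.2053) (10, 54.6227)]  |A|=183.3607
6. ⊥bis P0·P5 via (3.355,49.15): [(0, 46.6047) (0, 36.3135) (10, 35.2053) (10, 54.1913)]  |A|=146.386
7. ⊥bis P0·P6 via (7.58,46.625): [(4.5403, 50.0493) (0, 46.6047) (0, 36.3135) (10, 35.2053) (10, 43.8988)]  |A|=118.2891
8. ⊥bis P0·P7 via (3.91,46.54): [(5.2558, 49.2433) (0, 38.6857) (0, 36.3135) (10, 35.2053) (10, 43.8988)]  |A|=94.4172
9. ⊥bis P0·P8 via (7.19,25.055): [(5.2558, 49.2433) (0, 38.6857) (0, 36.3135) (10, 35.2053) (10, 43.8988)]  |A|=94.4172
10. canonical 5-gon: [(5.2558, 49.2433) (0, 38.6857) (0, 36.3135) (10, 35.2053) (10, 43.8988)]
11. shoelace: 94.4172

Area of P0's cell: 94.4172 (5 vertices)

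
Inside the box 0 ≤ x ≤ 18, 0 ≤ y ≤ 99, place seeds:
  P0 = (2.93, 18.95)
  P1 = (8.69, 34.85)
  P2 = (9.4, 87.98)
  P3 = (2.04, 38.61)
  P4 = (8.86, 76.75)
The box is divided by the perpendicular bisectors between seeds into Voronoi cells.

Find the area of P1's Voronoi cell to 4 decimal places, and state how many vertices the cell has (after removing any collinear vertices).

1. box [0,18]×[0,99]: [(0, 0) (18, 0) (18, 99) (0, 99)]
2. ⊥bis P1·P0 via (5.81,26.9): [(0, 29.0048) (18, 22.484) (18, 99) (0, 99)]  |A|=1318.6012
3. ⊥bis P1·P2 via (9.045,61.415): [(0, 61.5359) (0, 29.0048) (18, 22.484) (18, 61.2953)]  |A|=642.082
4. ⊥bis P1·P3 via (5.365,36.73): [(0.8275, 28.705) (18, 22.484) (18, 59.0765)]  |A|=314.1915
5. ⊥bis P1·P4 via (8.775,55.8): [(16.1306, 55.7702) (0.8275, 28.705) (18, 22.484) (18, 55.7626)]  |A|=311.0939
6. canonical 4-gon: [(16.1306, 55.7702) (0.8275, 28.705) (18, 22.484) (18, 55.7626)]
7. shoelace: 311.0939

Area of P1's cell: 311.0939 (4 vertices)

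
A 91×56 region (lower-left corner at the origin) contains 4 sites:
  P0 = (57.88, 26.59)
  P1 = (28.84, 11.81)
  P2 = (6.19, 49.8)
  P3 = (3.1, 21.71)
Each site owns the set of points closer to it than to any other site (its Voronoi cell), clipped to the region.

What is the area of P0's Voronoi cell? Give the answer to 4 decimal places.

Area of P0's cell: 2794.8811

1. box [0,91]×[0,56]: [(0, 0) (91, 0) (91, 56) (0, 56)]
2. ⊥bis P0·P1 via (43.36,19.2): [(53.1319, 0) (91, 0) (91, 56) (24.6305, 56)]  |A|=2918.6521
3. ⊥bis P0·P2 via (32.035,38.195): [(32.8119, 39.9251) (53.1319, 0) (91, 0) (91, 56) (40.0299, 56)]  |A|=2794.8811
4. ⊥bis P0·P3 via (30.49,24.15): [(32.8119, 39.9251) (53.1319, 0) (91, 0) (91, 56) (40.0299, 56)]  |A|=2794.8811
5. canonical 5-gon: [(32.8119, 39.9251) (53.1319, 0) (91, 0) (91, 56) (40.0299, 56)]
6. shoelace: 2794.8811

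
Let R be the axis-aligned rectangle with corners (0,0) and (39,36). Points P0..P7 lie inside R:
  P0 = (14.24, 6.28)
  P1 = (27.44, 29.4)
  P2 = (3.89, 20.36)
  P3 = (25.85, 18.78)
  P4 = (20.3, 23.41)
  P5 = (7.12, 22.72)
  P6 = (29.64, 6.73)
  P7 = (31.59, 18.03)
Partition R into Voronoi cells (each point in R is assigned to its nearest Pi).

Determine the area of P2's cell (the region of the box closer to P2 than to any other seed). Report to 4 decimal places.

1. box [0,39]×[0,36]: [(0, 0) (39, 0) (39, 36) (0, 36)]
2. ⊥bis P2·P0 via (9.065,13.32): [(0, 6.6565) (39, 35.3248) (39, 36) (0, 36)]  |A|=585.366
3. ⊥bis P2·P1 via (15.665,24.88): [(0, 6.6565) (17.6734, 19.6479) (11.3964, 36) (0, 36)]  |A|=352.478
4. ⊥bis P2·P3 via (14.87,19.57): [(0, 6.6565) (14.7194, 17.4764) (15.3172, 25.786) (11.3964, 36) (0, 36)]  |A|=340.8538
5. ⊥bis P2·P4 via (12.095,21.885): [(0, 6.6565) (13.1313, 16.3091) (9.4716, 36) (0, 36)]  |A|=285.9118
6. ⊥bis P2·P5 via (5.505,21.54): [(0, 29.0744) (0, 6.6565) (10.6563, 14.4897)]  |A|=119.4459
7. ⊥bis P2·P6 via (16.765,13.545): [(0, 29.0744) (0, 6.6565) (10.6563, 14.4897)]  |A|=119.4459
8. ⊥bis P2·P7 via (17.74,19.195): [(0, 29.0744) (0, 6.6565) (10.6563, 14.4897)]  |A|=119.4459
9. canonical 3-gon: [(0, 29.0744) (0, 6.6565) (10.6563, 14.4897)]
10. shoelace: 119.4459

Area of P2's cell: 119.4459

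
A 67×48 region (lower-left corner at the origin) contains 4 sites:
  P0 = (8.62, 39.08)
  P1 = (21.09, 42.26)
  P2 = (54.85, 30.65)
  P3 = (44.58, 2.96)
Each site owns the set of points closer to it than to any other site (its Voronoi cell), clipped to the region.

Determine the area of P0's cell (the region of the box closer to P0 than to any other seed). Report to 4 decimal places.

1. box [0,67]×[0,48]: [(0, 0) (67, 0) (67, 48) (0, 48)]
2. ⊥bis P0·P1 via (14.855,40.67): [(0, 0) (25.2263, 0) (12.9858, 48) (0, 48)]  |A|=917.0904
3. ⊥bis P0·P2 via (31.735,34.865): [(0, 0) (25.2263, 0) (12.9858, 48) (0, 48)]  |A|=917.0904
4. ⊥bis P0·P3 via (26.6,21.02): [(0, 0) (5.4865, 0) (21.2295, 15.6733) (12.9858, 48) (0, 48)]  |A|=762.3964
5. canonical 5-gon: [(0, 0) (5.4865, 0) (21.2295, 15.6733) (12.9858, 48) (0, 48)]
6. shoelace: 762.3964

Area of P0's cell: 762.3964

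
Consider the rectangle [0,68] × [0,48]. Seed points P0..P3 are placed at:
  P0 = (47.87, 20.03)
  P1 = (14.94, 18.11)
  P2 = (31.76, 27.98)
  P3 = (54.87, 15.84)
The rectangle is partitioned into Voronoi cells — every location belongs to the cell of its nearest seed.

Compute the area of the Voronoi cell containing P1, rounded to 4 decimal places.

Area of P1's cell: 1075.9498

1. box [0,68]×[0,48]: [(0, 0) (68, 0) (68, 48) (0, 48)]
2. ⊥bis P1·P0 via (31.405,19.07): [(0, 0) (32.5169, 0) (29.7182, 48) (0, 48)]  |A|=1493.6426
3. ⊥bis P1·P2 via (23.35,23.045): [(0, 0) (32.5169, 0) (32.0363, 8.2422) (8.7064, 48) (0, 48)]  |A|=1075.9498
4. ⊥bis P1·P3 via (34.905,16.975): [(0, 0) (32.5169, 0) (32.0363, 8.2422) (8.7064, 48) (0, 48)]  |A|=1075.9498
5. canonical 5-gon: [(0, 0) (32.5169, 0) (32.0363, 8.2422) (8.7064, 48) (0, 48)]
6. shoelace: 1075.9498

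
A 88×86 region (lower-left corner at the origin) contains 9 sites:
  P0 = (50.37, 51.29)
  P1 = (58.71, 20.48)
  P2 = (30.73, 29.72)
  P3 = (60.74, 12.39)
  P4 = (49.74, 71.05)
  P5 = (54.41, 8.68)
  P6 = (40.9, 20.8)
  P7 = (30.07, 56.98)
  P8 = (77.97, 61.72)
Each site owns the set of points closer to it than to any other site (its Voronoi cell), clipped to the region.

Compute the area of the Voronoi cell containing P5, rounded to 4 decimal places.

Area of P5's cell: 280.6253

1. box [0,88]×[0,86]: [(0, 0) (88, 0) (88, 86) (0, 86)]
2. ⊥bis P5·P0 via (52.39,29.985): [(0, 25.0177) (0, 0) (88, 0) (88, 33.3613)]  |A|=2568.6774
3. ⊥bis P5·P1 via (56.56,14.58): [(22.153, 27.1181) (0, 25.0177) (0, 0) (88, 0) (88, 3.1231)]  |A|=1573.1287
4. ⊥bis P5·P2 via (42.57,19.2): [(42.8909, 19.5611) (25.5105, 0) (88, 0) (88, 3.1231)]  |A|=681.6211
5. ⊥bis P5·P3 via (57.575,10.535): [(54.836, 15.2082) (42.8909, 19.5611) (25.5105, 0) (63.7495, 0)]  |A|=445.4315
6. ⊥bis P5·P4 via (52.075,39.865): [(54.836, 15.2082) (42.8909, 19.5611) (25.5105, 0) (63.7495, 0)]  |A|=445.4315
7. ⊥bis P5·P6 via (47.655,14.74): [(54.836, 15.2082) (49.7408, 17.065) (34.4316, 0) (63.7495, 0)]  |A|=280.6253
8. ⊥bis P5·P7 via (42.24,32.83): [(54.836, 15.2082) (49.7408, 17.065) (34.4316, 0) (63.7495, 0)]  |A|=280.6253
9. ⊥bis P5·P8 via (66.19,35.2): [(54.836, 15.2082) (49.7408, 17.065) (34.4316, 0) (63.7495, 0)]  |A|=280.6253
10. canonical 4-gon: [(54.836, 15.2082) (49.7408, 17.065) (34.4316, 0) (63.7495, 0)]
11. shoelace: 280.6253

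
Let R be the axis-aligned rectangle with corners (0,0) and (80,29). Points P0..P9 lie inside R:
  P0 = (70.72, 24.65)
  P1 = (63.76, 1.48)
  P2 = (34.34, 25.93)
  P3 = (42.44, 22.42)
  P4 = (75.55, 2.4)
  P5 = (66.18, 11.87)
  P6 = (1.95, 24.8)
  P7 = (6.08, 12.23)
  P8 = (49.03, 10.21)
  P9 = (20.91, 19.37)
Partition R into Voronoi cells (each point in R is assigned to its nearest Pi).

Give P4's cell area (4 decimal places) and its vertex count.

1. box [0,80]×[0,29]: [(0, 0) (80, 0) (80, 29) (0, 29)]
2. ⊥bis P4·P0 via (73.135,13.525): [(10.8304, 0) (80, 0) (80, 15.0152)]  |A|=519.2993
3. ⊥bis P4·P1 via (69.655,1.94): [(68.824, 12.5892) (69.8064, 0) (80, 0) (80, 15.0152)]  |A|=148.0697
4. ⊥bis P4·P2 via (54.945,14.165): [(68.824, 12.5892) (69.8064, 0) (80, 0) (80, 15.0152)]  |A|=148.0697
5. ⊥bis P4·P3 via (58.995,12.41): [(68.824, 12.5892) (69.8064, 0) (80, 0) (80, 15.0152)]  |A|=148.0697
6. ⊥bis P4·P5 via (70.865,7.135): [(78.5003, 14.6897) (69.3654, 5.6512) (69.8064, 0) (80, 0) (80, 15.0152)]  |A|=113.9343
7. ⊥bis P4·P6 via (38.75,13.6): [(78.5003, 14.6897) (69.3654, 5.6512) (69.8064, 0) (80, 0) (80, 15.0152)]  |A|=113.9343
8. ⊥bis P4·P7 via (40.815,7.315): [(78.5003, 14.6897) (69.3654, 5.6512) (69.8064, 0) (80, 0) (80, 15.0152)]  |A|=113.9343
9. ⊥bis P4·P8 via (62.29,6.305): [(78.5003, 14.6897) (69.3654, 5.6512) (69.8064, 0) (80, 0) (80, 15.0152)]  |A|=113.9343
10. ⊥bis P4·P9 via (48.23,10.885): [(78.5003, 14.6897) (69.3654, 5.6512) (69.8064, 0) (80, 0) (80, 15.0152)]  |A|=113.9343
11. canonical 5-gon: [(78.5003, 14.6897) (69.3654, 5.6512) (69.8064, 0) (80, 0) (80, 15.0152)]
12. shoelace: 113.9343

Area of P4's cell: 113.9343 (5 vertices)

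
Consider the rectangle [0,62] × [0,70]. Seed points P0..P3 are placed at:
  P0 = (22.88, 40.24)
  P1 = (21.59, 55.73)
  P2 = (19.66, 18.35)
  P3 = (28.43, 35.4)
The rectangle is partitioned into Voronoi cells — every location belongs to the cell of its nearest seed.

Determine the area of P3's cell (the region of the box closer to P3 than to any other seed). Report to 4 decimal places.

Area of P3's cell: 1281.8240

1. box [0,62]×[0,70]: [(0, 0) (62, 0) (62, 70) (0, 70)]
2. ⊥bis P3·P0 via (25.655,37.82): [(0, 8.4016) (0, 0) (62, 0) (62, 70) (53.7183, 70)]  |A|=2685.5189
3. ⊥bis P3·P1 via (25.01,45.565): [(35.4817, 49.0882) (0, 8.4016) (0, 0) (62, 0) (62, 58.0102)]  |A|=2439.9516
4. ⊥bis P3·P2 via (24.045,26.875): [(35.4817, 49.0882) (18.5673, 29.6926) (62, 7.3521) (62, 58.0102)]  |A|=1281.824
5. canonical 4-gon: [(35.4817, 49.0882) (18.5673, 29.6926) (62, 7.3521) (62, 58.0102)]
6. shoelace: 1281.824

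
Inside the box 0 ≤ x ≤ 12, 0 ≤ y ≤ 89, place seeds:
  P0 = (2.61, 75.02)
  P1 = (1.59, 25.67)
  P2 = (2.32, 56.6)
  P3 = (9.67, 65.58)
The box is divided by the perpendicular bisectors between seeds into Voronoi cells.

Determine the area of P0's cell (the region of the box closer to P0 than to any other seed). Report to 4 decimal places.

Area of P0's cell: 225.6435

1. box [0,12]×[0,89]: [(0, 0) (12, 0) (12, 89) (0, 89)]
2. ⊥bis P0·P1 via (2.1,50.345): [(0, 50.3884) (12, 50.1404) (12, 89) (0, 89)]  |A|=464.8273
3. ⊥bis P0·P2 via (2.465,65.81): [(0, 65.8488) (12, 65.6599) (12, 89) (0, 89)]  |A|=278.9479
4. ⊥bis P0·P3 via (6.14,70.3): [(0, 65.8488) (0.1844, 65.8459) (12, 74.6826) (12, 89) (0, 89)]  |A|=225.6435
5. canonical 5-gon: [(0, 65.8488) (0.1844, 65.8459) (12, 74.6826) (12, 89) (0, 89)]
6. shoelace: 225.6435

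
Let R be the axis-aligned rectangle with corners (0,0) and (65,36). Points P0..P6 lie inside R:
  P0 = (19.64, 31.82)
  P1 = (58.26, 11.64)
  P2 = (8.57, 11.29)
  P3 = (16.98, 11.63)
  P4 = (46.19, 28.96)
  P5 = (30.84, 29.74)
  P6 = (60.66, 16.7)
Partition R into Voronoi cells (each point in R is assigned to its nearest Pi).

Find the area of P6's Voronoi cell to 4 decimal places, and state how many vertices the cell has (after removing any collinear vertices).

Area of P6's cell: 188.0016 (4 vertices)

1. box [0,65]×[0,36]: [(0, 0) (65, 0) (65, 36) (0, 36)]
2. ⊥bis P6·P0 via (40.15,24.26): [(31.2077, 0) (65, 0) (65, 36) (44.4774, 36)]  |A|=977.6678
3. ⊥bis P6·P1 via (59.46,14.17): [(39.8579, 23.4675) (65, 11.5423) (65, 36) (44.4774, 36)]  |A|=436.0594
4. ⊥bis P6·P2 via (34.615,13.995): [(39.8579, 23.4675) (65, 11.5423) (65, 36) (44.4774, 36)]  |A|=436.0594
5. ⊥bis P6·P3 via (38.82,14.165): [(39.8579, 23.4675) (65, 11.5423) (65, 36) (44.4774, 36)]  |A|=436.0594
6. ⊥bis P6·P4 via (53.425,22.83): [(49.921, 18.6944) (65, 11.5423) (65, 36) (64.5835, 36)]  |A|=188.0016
7. ⊥bis P6·P5 via (45.75,23.22): [(49.921, 18.6944) (65, 11.5423) (65, 36) (64.5835, 36)]  |A|=188.0016
8. canonical 4-gon: [(49.921, 18.6944) (65, 11.5423) (65, 36) (64.5835, 36)]
9. shoelace: 188.0016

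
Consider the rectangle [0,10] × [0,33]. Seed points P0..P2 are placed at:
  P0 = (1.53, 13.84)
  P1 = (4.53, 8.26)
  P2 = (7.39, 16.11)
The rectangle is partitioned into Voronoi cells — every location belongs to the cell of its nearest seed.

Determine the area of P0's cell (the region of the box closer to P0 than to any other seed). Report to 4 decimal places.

Area of P0's cell: 46.6957

1. box [0,10]×[0,33]: [(0, 0) (10, 0) (10, 33) (0, 33)]
2. ⊥bis P0·P1 via (3.03,11.05): [(0, 9.421) (10, 14.7973) (10, 33) (0, 33)]  |A|=208.9086
3. ⊥bis P0·P2 via (4.46,14.975): [(0, 26.4885) (0, 9.421) (5.4719, 12.3628)]  |A|=46.6957
4. canonical 3-gon: [(0, 26.4885) (0, 9.421) (5.4719, 12.3628)]
5. shoelace: 46.6957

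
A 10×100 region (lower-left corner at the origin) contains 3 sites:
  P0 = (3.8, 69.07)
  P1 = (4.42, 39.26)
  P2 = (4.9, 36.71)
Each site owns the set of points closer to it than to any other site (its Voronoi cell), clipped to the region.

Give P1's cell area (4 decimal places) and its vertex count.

Area of P1's cell: 161.3451 (4 vertices)

1. box [0,10]×[0,100]: [(0, 0) (10, 0) (10, 100) (0, 100)]
2. ⊥bis P1·P0 via (4.11,54.165): [(0, 54.0795) (0, 0) (10, 0) (10, 54.2875)]  |A|=541.8351
3. ⊥bis P1·P2 via (4.66,37.985): [(0, 54.0795) (0, 37.1078) (10, 38.9902) (10, 54.2875)]  |A|=161.3451
4. canonical 4-gon: [(0, 54.0795) (0, 37.1078) (10, 38.9902) (10, 54.2875)]
5. shoelace: 161.3451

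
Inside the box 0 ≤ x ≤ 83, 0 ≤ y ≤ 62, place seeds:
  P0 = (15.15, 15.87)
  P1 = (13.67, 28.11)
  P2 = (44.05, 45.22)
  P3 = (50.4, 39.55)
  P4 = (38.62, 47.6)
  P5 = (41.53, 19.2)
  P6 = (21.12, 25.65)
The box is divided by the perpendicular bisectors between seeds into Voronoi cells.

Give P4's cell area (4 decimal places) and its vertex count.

1. box [0,83]×[0,62]: [(0, 0) (83, 0) (83, 62) (0, 62)]
2. ⊥bis P4·P0 via (26.885,31.735): [(0, 51.6213) (69.7888, 0) (83, 0) (83, 62) (0, 62)]  |A|=3344.7079
3. ⊥bis P4·P1 via (26.145,37.855): [(36.4558, 24.6557) (69.7888, 0) (83, 0) (83, 62) (7.2838, 62)]  |A|=3019.5201
4. ⊥bis P4·P2 via (41.335,46.41): [(33.4734, 28.4736) (48.1682, 62) (7.2838, 62)]  |A|=685.3522
5. ⊥bis P4·P3 via (44.51,43.575): [(33.4734, 28.4736) (48.1682, 62) (7.2838, 62)]  |A|=685.3522
6. ⊥bis P4·P5 via (40.075,33.4): [(30.3995, 32.4086) (35.4238, 32.9234) (48.1682, 62) (7.2838, 62)]  |A|=674.6758
7. ⊥bis P4·P6 via (29.87,36.625): [(22.542, 42.4674) (34.6166, 32.8407) (35.4238, 32.9234) (48.1682, 62) (7.2838, 62)]  |A|=651.7689
8. canonical 5-gon: [(22.542, 42.4674) (34.6166, 32.8407) (35.4238, 32.9234) (48.1682, 62) (7.2838, 62)]
9. shoelace: 651.7689

Area of P4's cell: 651.7689 (5 vertices)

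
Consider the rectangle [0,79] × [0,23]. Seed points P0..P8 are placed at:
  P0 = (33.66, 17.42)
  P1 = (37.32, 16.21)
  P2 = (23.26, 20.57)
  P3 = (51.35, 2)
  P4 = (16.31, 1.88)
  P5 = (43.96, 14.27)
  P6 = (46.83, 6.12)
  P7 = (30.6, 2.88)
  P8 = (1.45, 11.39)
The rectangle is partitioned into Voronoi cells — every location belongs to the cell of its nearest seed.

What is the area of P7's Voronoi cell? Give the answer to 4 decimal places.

Area of P7's cell: 154.6756

1. box [0,79]×[0,23]: [(0, 0) (79, 0) (79, 23) (0, 23)]
2. ⊥bis P7·P0 via (32.13,10.15): [(0, 16.9119) (0, 0) (79, 0) (79, 0.286)]  |A|=679.3174
3. ⊥bis P7·P1 via (33.96,9.545): [(33.2113, 9.9224) (0, 16.9119) (0, 0) (52.8938, 0)]  |A|=543.2503
4. ⊥bis P7·P2 via (26.93,11.725): [(33.2113, 9.9224) (26.1614, 11.4061) (0, 0.5511) (0, 0) (52.8938, 0)]  |A|=329.2395
5. ⊥bis P7·P3 via (40.975,2.44): [(41.1232, 5.9339) (33.2113, 9.9224) (26.1614, 11.4061) (0, 0.5511) (0, 0) (40.8715, 0)]  |A|=293.5704
6. ⊥bis P7·P4 via (23.455,2.38): [(41.1232, 5.9339) (33.2113, 9.9224) (26.1614, 11.4061) (22.9176, 10.0601) (23.6216, 0) (40.8715, 0)]  |A|=168.4374
7. ⊥bis P7·P5 via (37.28,8.575): [(41.0478, 4.1556) (38.3321, 7.3409) (33.2113, 9.9224) (26.1614, 11.4061) (22.9176, 10.0601) (23.6216, 0) (40.8715, 0)]  |A|=165.9027
8. ⊥bis P7·P6 via (38.715,4.5): [(38.1273, 7.4442) (33.2113, 9.9224) (26.1614, 11.4061) (22.9176, 10.0601) (23.6216, 0) (39.6133, 0)]  |A|=154.6756
9. ⊥bis P7·P8 via (16.025,7.135): [(38.1273, 7.4442) (33.2113, 9.9224) (26.1614, 11.4061) (22.9176, 10.0601) (23.6216, 0) (39.6133, 0)]  |A|=154.6756
10. canonical 6-gon: [(38.1273, 7.4442) (33.2113, 9.9224) (26.1614, 11.4061) (22.9176, 10.0601) (23.6216, 0) (39.6133, 0)]
11. shoelace: 154.6756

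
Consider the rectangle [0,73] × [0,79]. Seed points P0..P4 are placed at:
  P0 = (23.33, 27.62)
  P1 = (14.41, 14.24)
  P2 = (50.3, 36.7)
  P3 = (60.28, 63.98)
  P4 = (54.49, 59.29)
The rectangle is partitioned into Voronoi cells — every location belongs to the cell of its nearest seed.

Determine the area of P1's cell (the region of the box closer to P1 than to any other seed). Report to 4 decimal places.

1. box [0,73]×[0,79]: [(0, 0) (73, 0) (73, 79) (0, 79)]
2. ⊥bis P1·P0 via (18.87,20.93): [(0, 33.51) (0, 0) (50.265, 0)]  |A|=842.1901
3. ⊥bis P1·P2 via (32.355,25.47): [(46.8833, 2.2545) (0, 33.51) (0, 0) (48.2942, 0)]  |A|=839.9685
4. ⊥bis P1·P3 via (37.345,39.11): [(46.8833, 2.2545) (0, 33.51) (0, 0) (48.2942, 0)]  |A|=839.9685
5. ⊥bis P1·P4 via (34.45,36.765): [(46.8833, 2.2545) (0, 33.51) (0, 0) (48.2942, 0)]  |A|=839.9685
6. canonical 4-gon: [(46.8833, 2.2545) (0, 33.51) (0, 0) (48.2942, 0)]
7. shoelace: 839.9685

Area of P1's cell: 839.9685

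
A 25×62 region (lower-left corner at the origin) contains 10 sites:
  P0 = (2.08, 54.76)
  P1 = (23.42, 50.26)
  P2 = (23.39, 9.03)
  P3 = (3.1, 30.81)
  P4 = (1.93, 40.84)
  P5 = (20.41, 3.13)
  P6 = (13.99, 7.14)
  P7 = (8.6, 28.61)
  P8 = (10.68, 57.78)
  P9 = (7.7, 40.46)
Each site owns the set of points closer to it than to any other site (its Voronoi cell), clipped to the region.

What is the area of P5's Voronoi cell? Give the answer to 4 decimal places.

Area of P5's cell: 56.1956

1. box [0,25]×[0,62]: [(0, 0) (25, 0) (25, 62) (0, 62)]
2. ⊥bis P5·P0 via (11.245,28.945): [(0, 24.9527) (0, 0) (25, 0) (25, 33.8284)]  |A|=734.7639
3. ⊥bis P5·P1 via (21.915,26.695): [(7.5005, 27.6156) (0, 24.9527) (0, 0) (25, 0) (25, 26.498)]  |A|=670.6246
4. ⊥bis P5·P2 via (21.9,6.08): [(0, 17.1414) (0, 0) (25, 0) (25, 4.5142)]  |A|=270.6949
5. ⊥bis P5·P3 via (11.755,16.97): [(6.6544, 13.7803) (0, 9.6189) (0, 0) (25, 0) (25, 4.5142)]  |A|=245.666
6. ⊥bis P5·P4 via (11.17,21.985): [(6.6544, 13.7803) (0, 9.6189) (0, 0) (25, 0) (25, 4.5142)]  |A|=245.666
7. ⊥bis P5·P6 via (17.2,5.135): [(18.7759, 7.658) (13.9926, 0) (25, 0) (25, 4.5142)]  |A|=56.1956
8. ⊥bis P5·P7 via (14.505,15.87): [(18.7759, 7.658) (13.9926, 0) (25, 0) (25, 4.5142)]  |A|=56.1956
9. ⊥bis P5·P8 via (15.545,30.455): [(18.7759, 7.658) (13.9926, 0) (25, 0) (25, 4.5142)]  |A|=56.1956
10. ⊥bis P5·P9 via (14.055,21.795): [(18.7759, 7.658) (13.9926, 0) (25, 0) (25, 4.5142)]  |A|=56.1956
11. canonical 4-gon: [(18.7759, 7.658) (13.9926, 0) (25, 0) (25, 4.5142)]
12. shoelace: 56.1956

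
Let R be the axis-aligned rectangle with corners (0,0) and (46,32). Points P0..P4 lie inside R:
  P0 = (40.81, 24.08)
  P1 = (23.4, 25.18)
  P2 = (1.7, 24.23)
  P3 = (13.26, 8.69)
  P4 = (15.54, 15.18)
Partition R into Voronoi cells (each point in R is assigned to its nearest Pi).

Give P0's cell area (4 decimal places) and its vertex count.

Area of P0's cell: 434.3525 (6 vertices)

1. box [0,46]×[0,32]: [(0, 0) (46, 0) (46, 32) (0, 32)]
2. ⊥bis P0·P1 via (32.105,24.63): [(30.5488, 0) (46, 0) (46, 32) (32.5707, 32)]  |A|=462.0884
3. ⊥bis P0·P2 via (21.255,24.155): [(30.5488, 0) (46, 0) (46, 32) (32.5707, 32)]  |A|=462.0884
4. ⊥bis P0·P3 via (27.035,16.385): [(31.1218, 9.0691) (36.188, 0) (46, 0) (46, 32) (32.5707, 32)]  |A|=436.5173
5. ⊥bis P0·P4 via (28.175,19.63): [(31.2394, 10.9293) (33.2129, 5.3259) (36.188, 0) (46, 0) (46, 32) (32.5707, 32)]  |A|=434.3525
6. canonical 6-gon: [(31.2394, 10.9293) (33.2129, 5.3259) (36.188, 0) (46, 0) (46, 32) (32.5707, 32)]
7. shoelace: 434.3525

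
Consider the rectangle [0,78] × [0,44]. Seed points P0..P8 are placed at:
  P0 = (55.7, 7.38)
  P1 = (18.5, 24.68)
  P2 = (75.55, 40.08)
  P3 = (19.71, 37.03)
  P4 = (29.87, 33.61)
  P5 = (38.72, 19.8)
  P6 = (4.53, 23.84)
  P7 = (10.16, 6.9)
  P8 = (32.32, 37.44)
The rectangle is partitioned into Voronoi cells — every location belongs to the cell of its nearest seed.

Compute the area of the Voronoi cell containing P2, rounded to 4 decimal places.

Area of P2's cell: 483.2966

1. box [0,78]×[0,44]: [(0, 0) (78, 0) (78, 44) (0, 44)]
2. ⊥bis P2·P0 via (65.625,23.73): [(78, 16.218) (78, 44) (32.2331, 44)]  |A|=635.7488
3. ⊥bis P2·P1 via (47.025,32.38): [(46.1724, 35.5384) (78, 16.218) (78, 44) (43.8883, 44)]  |A|=586.4377
4. ⊥bis P2·P3 via (47.63,38.555): [(47.8504, 34.5198) (78, 16.218) (78, 44) (47.3326, 44)]  |A|=564.1756
5. ⊥bis P2·P4 via (52.71,36.845): [(53.5274, 31.0736) (78, 16.218) (78, 44) (51.6966, 44)]  |A|=509.9527
6. ⊥bis P2·P5 via (57.135,29.94): [(52.4943, 38.3678) (58.0087, 28.3534) (78, 16.218) (78, 44) (51.6966, 44)]  |A|=495.0144
7. ⊥bis P2·P6 via (40.04,31.96): [(52.4943, 38.3678) (58.0087, 28.3534) (78, 16.218) (78, 44) (51.6966, 44)]  |A|=495.0144
8. ⊥bis P2·P7 via (42.855,23.49): [(52.4943, 38.3678) (58.0087, 28.3534) (78, 16.218) (78, 44) (51.6966, 44)]  |A|=495.0144
9. ⊥bis P2·P8 via (53.935,38.76): [(54.1416, 35.3762) (58.0087, 28.3534) (78, 16.218) (78, 44) (53.615, 44)]  |A|=483.2966
10. canonical 5-gon: [(54.1416, 35.3762) (58.0087, 28.3534) (78, 16.218) (78, 44) (53.615, 44)]
11. shoelace: 483.2966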